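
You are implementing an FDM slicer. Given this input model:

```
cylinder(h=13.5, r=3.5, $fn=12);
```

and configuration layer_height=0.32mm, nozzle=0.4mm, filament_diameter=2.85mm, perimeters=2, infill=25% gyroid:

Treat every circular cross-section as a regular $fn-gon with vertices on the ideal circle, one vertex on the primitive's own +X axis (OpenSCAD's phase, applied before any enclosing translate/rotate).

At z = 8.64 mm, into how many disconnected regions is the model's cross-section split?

At z = 8.64 mm: the r=3.5 cylinder gives a regular 12-gon of circumradius 3.5 (constant along its height). The result has 1 disconnected region.

1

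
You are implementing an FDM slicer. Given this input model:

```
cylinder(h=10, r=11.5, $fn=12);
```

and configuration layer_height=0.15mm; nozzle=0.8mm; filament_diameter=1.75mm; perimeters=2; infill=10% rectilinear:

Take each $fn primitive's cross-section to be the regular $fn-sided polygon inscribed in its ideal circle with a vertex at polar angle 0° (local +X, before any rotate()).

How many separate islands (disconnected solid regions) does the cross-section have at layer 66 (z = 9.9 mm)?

At z = 9.9 mm: the r=11.5 cylinder contributes a regular 12-gon of circumradius 11.5. Overall, the cross-section is a single solid region. Island count = 1.

1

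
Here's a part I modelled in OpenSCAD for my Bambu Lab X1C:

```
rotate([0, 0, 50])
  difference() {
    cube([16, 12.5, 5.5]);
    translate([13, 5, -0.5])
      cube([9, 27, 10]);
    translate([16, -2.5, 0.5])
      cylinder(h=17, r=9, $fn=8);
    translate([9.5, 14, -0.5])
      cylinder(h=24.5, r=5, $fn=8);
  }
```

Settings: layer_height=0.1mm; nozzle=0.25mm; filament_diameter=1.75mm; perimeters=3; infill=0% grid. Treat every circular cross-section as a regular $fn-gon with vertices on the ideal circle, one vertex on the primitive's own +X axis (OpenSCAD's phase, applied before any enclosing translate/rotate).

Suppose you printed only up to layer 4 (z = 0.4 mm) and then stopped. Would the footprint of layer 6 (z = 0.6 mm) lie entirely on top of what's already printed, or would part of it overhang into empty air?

Compare the two slices. At z = 0.4: the cube (footprint 16×12.5) is included at this height (area 200.00 mm²); the 9×27 cube at (13, 5) contributes its full rectangle (area 243.00 mm²); the cylinder at (16, -2.5) is not intersected at this z (z outside [0.5, 17.5]); the r=5 cylinder at (9.5, 14) gives a regular 8-gon of circumradius 5 (constant along its height) (area = (8/2)·5.000²·sin(360°/8) = 70.71 mm²); Subtracting the remaining from the first: starting from the 16×12.5 cube (200.00 mm²), the 9×27 cube at (13, 5) partially overlaps it — only the 22.50 mm² overlap (of its 243.00 mm²) is removed, clipping the outline; the r=5 cylinder at (9.5, 14) partially overlaps it — only the 20.36 mm² overlap (of its 70.71 mm²) is removed, clipping the outline — area = 157.14 mm²; (whole slice rotated 50° about Z — lengths, areas and connectivity unchanged). At z = 0.6: the 16×12.5 cube contributes its full rectangle (area 200.00 mm²); the 9×27 cube at (13, 5) contributes its full rectangle (area 243.00 mm²); the cylinder at (16, -2.5): section is a regular 8-gon, circumradius r=9 (area = (8/2)·9.000²·sin(360°/8) = 229.10 mm²); the r=5 cylinder at (9.5, 14) gives a regular 8-gon of circumradius 5 (constant along its height) (area = (8/2)·5.000²·sin(360°/8) = 70.71 mm²); After the difference (first − rest): starting from the 16×12.5 cube (200.00 mm²), the 9×27 cube at (13, 5) partially overlaps it — only the 22.50 mm² overlap (of its 243.00 mm²) is removed, clipping the outline; the r=9 cylinder at (16, -2.5) partially overlaps it — only the 33.43 mm² overlap (of its 229.10 mm²) is removed, clipping the outline; the r=5 cylinder at (9.5, 14) partially overlaps it — only the 20.36 mm² overlap (of its 70.71 mm²) is removed, clipping the outline — area = 123.71 mm²; (whole slice rotated 50° about Z — lengths, areas and connectivity unchanged). Checking containment: the cross-section at z = 0.6 is a subset of the cross-section at z = 0.4.

entirely on top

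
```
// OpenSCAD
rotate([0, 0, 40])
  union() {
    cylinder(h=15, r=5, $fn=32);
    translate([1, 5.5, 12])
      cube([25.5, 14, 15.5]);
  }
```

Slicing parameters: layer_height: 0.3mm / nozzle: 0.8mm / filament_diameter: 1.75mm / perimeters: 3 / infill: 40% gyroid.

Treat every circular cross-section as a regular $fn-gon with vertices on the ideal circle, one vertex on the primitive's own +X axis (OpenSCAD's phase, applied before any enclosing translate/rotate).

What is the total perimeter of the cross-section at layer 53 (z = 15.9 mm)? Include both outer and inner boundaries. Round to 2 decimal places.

At z = 15.9 mm: the cylinder is not intersected at this z (z outside [0, 15]); the 25.5×14 cube at (1, 5.5) contributes its full rectangle (perimeter 79.00 mm); Merging all regions: only the 25.5×14 cube at (1, 5.5) is present, so the union is just that shape — boundary = 79.00 mm; (whole slice rotated 40° about Z — lengths, areas and connectivity unchanged). Overall, the cross-section is a single solid region. Total boundary length (outer) = 79.00 mm.

79.00 mm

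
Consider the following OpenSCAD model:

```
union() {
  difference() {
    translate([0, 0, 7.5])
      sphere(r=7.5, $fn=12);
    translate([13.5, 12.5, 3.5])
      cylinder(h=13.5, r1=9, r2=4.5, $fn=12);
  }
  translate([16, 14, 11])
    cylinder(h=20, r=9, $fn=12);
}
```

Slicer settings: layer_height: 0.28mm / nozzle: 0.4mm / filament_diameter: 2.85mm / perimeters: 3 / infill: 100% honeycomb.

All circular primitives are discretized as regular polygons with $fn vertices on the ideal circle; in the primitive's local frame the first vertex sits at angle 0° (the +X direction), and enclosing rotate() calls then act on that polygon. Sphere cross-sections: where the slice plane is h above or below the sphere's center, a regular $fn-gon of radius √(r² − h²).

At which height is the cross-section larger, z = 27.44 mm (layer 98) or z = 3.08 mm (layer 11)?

Layer 98 (z = 27.44): the sphere does not reach this height (|z−center|=19.940 > r=7.5); the cone at (13.5, 12.5) is absent (z outside [3.5, 17]); Subtracting the remaining from the first: the first operand is absent here, so nothing remains; the cylinder at (16, 14): section is a regular 12-gon, circumradius r=9 (area = (12/2)·9.000²·sin(360°/12) = 243.00 mm²); Combining (union): only the r=9 cylinder at (16, 14) is present, so the union is just that shape — area = 243.00 mm². So its area = 243.00 mm². Layer 11 (z = 3.08): the r=7.5 sphere slices to a regular 12-gon of circumradius 6.059 (√(r²−h²) with h=4.42 from center) (area = (12/2)·6.059²·sin(360°/12) = 110.14 mm²); the cone at (13.5, 12.5) is absent (z outside [3.5, 17]); Taking the first minus the rest: none of the subtracted shapes is present at this height, so the r=7.5 sphere is unchanged — area = 110.14 mm²; the cylinder at (16, 14) does not reach this height (z outside [11, 31]); Taking the union: only that combined region is present, so the union is just that shape — area = 110.14 mm². So its area = 110.14 mm². Layer 98 is larger (243.00 vs 110.14 mm²).

layer 98 (z = 27.44 mm)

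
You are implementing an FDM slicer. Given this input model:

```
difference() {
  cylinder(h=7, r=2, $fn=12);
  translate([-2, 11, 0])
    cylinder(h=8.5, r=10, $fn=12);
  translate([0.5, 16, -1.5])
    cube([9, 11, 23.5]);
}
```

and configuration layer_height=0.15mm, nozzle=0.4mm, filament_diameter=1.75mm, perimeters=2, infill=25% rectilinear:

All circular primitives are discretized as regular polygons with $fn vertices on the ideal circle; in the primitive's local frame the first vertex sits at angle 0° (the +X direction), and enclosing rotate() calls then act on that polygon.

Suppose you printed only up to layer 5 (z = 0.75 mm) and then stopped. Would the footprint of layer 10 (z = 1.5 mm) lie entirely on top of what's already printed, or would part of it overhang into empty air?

Compare the two slices. At z = 0.75: the cylinder: section is a regular 12-gon, circumradius r=2 (area = (12/2)·2.000²·sin(360°/12) = 12.00 mm²); the r=10 cylinder at (-2, 11) contributes a regular 12-gon of circumradius 10 (area = (12/2)·10.000²·sin(360°/12) = 300.00 mm²); the cube at (0.5, 16) is present — its section is the full 9×11 rectangle (area 99.00 mm²); Subtracting the remaining from the first: starting from the r=2 cylinder (12.00 mm²), the r=10 cylinder at (-2, 11) partially overlaps it — only the 0.81 mm² overlap (of its 300.00 mm²) is removed, clipping the outline; the 9×11 cube at (0.5, 16) misses the remaining region (no effect) — area = 11.19 mm². At z = 1.5: the cylinder: section is a regular 12-gon, circumradius r=2 (area = (12/2)·2.000²·sin(360°/12) = 12.00 mm²); the cylinder at (-2, 11): section is a regular 12-gon, circumradius r=10 (area = (12/2)·10.000²·sin(360°/12) = 300.00 mm²); the cube at (0.5, 16) (footprint 9×11) is included at this height (area 99.00 mm²); After the difference (first − rest): starting from the r=2 cylinder (12.00 mm²), the r=10 cylinder at (-2, 11) partially overlaps it — only the 0.81 mm² overlap (of its 300.00 mm²) is removed, clipping the outline; the 9×11 cube at (0.5, 16) misses the remaining region (no effect) — area = 11.19 mm². Checking containment: the cross-section at z = 1.5 is a subset of the cross-section at z = 0.75.

entirely on top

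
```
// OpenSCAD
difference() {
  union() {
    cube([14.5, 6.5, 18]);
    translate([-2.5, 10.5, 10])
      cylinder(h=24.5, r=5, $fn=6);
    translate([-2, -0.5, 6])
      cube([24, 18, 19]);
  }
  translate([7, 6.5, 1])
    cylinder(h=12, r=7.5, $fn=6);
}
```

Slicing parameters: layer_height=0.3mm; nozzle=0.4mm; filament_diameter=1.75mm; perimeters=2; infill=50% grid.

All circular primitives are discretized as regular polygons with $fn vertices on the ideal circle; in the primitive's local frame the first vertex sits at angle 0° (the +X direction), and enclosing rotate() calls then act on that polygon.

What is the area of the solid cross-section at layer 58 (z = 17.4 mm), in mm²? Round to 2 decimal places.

At z = 17.4 mm: the cube (footprint 14.5×6.5) is included at this height (area 94.25 mm²); the r=5 cylinder at (-2.5, 10.5) contributes a regular 6-gon of circumradius 5 (area = (6/2)·5.000²·sin(360°/6) = 64.95 mm²); the cube at (-2, -0.5) (footprint 24×18) is included at this height (area 432.00 mm²); Merging all regions: the regions partially overlap — summed areas 591.20 mm² minus the doubly-counted overlap 122.40 mm² gives 468.81 mm² — area = 468.81 mm²; the cylinder at (7, 6.5) is absent (z outside [1, 13]); After the difference (first − rest): none of the subtracted shapes is present at this height, so that combined region is unchanged — area = 468.81 mm². Overall, the cross-section is a single solid region. Net area = 468.81 mm².

468.81 mm²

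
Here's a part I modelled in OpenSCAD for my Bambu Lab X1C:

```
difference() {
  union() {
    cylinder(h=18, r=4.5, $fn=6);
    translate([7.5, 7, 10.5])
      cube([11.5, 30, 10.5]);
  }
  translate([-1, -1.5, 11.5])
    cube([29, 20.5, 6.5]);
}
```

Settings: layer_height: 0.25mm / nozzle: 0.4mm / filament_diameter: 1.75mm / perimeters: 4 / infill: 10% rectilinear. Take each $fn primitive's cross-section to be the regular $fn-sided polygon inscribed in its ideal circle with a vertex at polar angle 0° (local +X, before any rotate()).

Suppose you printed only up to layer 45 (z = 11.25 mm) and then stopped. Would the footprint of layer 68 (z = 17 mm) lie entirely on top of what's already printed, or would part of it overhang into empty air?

entirely on top

Compare the two slices. At z = 11.25: the r=4.5 cylinder gives a regular 6-gon of circumradius 4.5 (constant along its height) (area = (6/2)·4.500²·sin(360°/6) = 52.61 mm²); the cube at (7.5, 7) (footprint 11.5×30) is included at this height (area 345.00 mm²); Combining (union): the 2 present regions are separate (no shared area or edge), so areas and boundary lengths simply add and each stays a separate island — area = 397.61 mm²; the cube at (-1, -1.5) is not intersected at this z (z outside [11.5, 18]); Subtracting the remaining from the first: none of the subtracted shapes is present at this height, so the result so far is unchanged — area = 397.61 mm². At z = 17: the cylinder: section is a regular 6-gon, circumradius r=4.5 (area = (6/2)·4.500²·sin(360°/6) = 52.61 mm²); the 11.5×30 cube at (7.5, 7) contributes its full rectangle (area 345.00 mm²); Merging all regions: the 2 present regions are separate (no shared area or edge), so areas and boundary lengths simply add and each stays a separate island — area = 397.61 mm²; the cube at (-1, -1.5) is present — its section is the full 29×20.5 rectangle (area 594.50 mm²); Subtracting the remaining from the first: starting from the result so far (397.61 mm²), the 29×20.5 cube at (-1, -1.5) partially overlaps it — only the 162.65 mm² overlap (of its 594.50 mm²) is removed, clipping the outline — area = 234.96 mm². Checking containment: the cross-section at z = 17 is a subset of the cross-section at z = 11.25.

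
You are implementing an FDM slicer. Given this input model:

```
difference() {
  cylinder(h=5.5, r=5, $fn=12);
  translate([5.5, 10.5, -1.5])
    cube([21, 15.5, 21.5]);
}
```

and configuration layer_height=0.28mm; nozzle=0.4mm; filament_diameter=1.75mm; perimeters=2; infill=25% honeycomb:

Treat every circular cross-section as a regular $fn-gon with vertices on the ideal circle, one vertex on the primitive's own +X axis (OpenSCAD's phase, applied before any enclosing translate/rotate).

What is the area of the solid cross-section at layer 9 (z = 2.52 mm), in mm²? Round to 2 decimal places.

At z = 2.52 mm: the cylinder: section is a regular 12-gon, circumradius r=5 (area = (12/2)·5.000²·sin(360°/12) = 75.00 mm²); the 21×15.5 cube at (5.5, 10.5) contributes its full rectangle (area 325.50 mm²); After the difference (first − rest): starting from the r=5 cylinder (75.00 mm²), the 21×15.5 cube at (5.5, 10.5) misses the remaining region (no effect) — area = 75.00 mm². Overall, the cross-section is a single solid region. Net area = 75.00 mm².

75.00 mm²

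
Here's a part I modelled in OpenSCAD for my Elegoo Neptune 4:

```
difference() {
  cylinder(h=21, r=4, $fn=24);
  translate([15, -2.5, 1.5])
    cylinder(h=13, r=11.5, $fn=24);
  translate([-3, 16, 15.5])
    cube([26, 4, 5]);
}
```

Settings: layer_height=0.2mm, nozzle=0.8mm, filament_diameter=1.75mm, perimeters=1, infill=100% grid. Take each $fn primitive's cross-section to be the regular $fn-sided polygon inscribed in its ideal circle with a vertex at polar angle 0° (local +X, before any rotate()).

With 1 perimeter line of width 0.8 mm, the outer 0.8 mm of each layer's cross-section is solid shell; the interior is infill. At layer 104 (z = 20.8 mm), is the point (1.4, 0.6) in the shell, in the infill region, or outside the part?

At z = 20.8 mm: the cylinder: section is a regular 24-gon, circumradius r=4; the cylinder at (15, -2.5) does not reach this height (z outside [1.5, 14.5]); the cube at (-3, 16) does not reach this height (z outside [15.5, 20.5]); Subtracting the remaining from the first: none of the subtracted shapes is present at this height, so the r=4 cylinder is unchanged — 1 connected region. Overall, the cross-section is a single solid region. The nearest boundary edge runs (3.86, 1.04)→(3.46, 2.00); distance from the point to it = 2.44 mm. The point is inside the cross-section and 2.44 mm from the nearest boundary — more than the 0.8 mm shell width (1 × 0.8), so it's in the infill interior.

infill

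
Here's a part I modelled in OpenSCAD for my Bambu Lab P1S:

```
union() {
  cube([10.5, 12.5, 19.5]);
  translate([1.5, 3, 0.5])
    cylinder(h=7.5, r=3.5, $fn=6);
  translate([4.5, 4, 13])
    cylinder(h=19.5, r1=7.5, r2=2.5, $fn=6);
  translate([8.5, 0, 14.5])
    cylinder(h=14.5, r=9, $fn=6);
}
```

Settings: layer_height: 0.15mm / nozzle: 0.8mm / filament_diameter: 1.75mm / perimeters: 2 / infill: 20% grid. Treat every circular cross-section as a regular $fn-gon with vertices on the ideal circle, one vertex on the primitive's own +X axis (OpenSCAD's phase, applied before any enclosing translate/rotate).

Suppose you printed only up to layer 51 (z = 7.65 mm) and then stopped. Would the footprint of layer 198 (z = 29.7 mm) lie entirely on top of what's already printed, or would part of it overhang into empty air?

Compare the two slices. At z = 7.65: the cube (footprint 10.5×12.5) is included at this height (area 131.25 mm²); the r=3.5 cylinder at (1.5, 3) gives a regular 6-gon of circumradius 3.5 (constant along its height) (area = (6/2)·3.500²·sin(360°/6) = 31.83 mm²); the cone at (4.5, 4) does not reach this height (z outside [13, 32.5]); the cylinder at (8.5, 0) does not reach this height (z outside [14.5, 29]); Merging all regions: the regions partially overlap — summed areas 163.08 mm² minus the doubly-counted overlap 24.91 mm² gives 138.17 mm² — area = 138.17 mm². At z = 29.7: the cube does not reach this height (z outside [0, 19.5]); the cylinder at (1.5, 3) is not intersected at this z (z outside [0.5, 8]); the cone at (4.5, 4) contributes a regular 6-gon of circumradius 3.218 (interpolated between r1=7.5 and r2=2.5 at t=0.856) (area = (6/2)·3.218²·sin(360°/6) = 26.90 mm²); the cylinder at (8.5, 0) is absent (z outside [14.5, 29]); Combining (union): only the cone at (4.5, 4) is present, so the union is just that shape — area = 26.90 mm². Checking containment: the cross-section at z = 29.7 is a subset of the cross-section at z = 7.65.

entirely on top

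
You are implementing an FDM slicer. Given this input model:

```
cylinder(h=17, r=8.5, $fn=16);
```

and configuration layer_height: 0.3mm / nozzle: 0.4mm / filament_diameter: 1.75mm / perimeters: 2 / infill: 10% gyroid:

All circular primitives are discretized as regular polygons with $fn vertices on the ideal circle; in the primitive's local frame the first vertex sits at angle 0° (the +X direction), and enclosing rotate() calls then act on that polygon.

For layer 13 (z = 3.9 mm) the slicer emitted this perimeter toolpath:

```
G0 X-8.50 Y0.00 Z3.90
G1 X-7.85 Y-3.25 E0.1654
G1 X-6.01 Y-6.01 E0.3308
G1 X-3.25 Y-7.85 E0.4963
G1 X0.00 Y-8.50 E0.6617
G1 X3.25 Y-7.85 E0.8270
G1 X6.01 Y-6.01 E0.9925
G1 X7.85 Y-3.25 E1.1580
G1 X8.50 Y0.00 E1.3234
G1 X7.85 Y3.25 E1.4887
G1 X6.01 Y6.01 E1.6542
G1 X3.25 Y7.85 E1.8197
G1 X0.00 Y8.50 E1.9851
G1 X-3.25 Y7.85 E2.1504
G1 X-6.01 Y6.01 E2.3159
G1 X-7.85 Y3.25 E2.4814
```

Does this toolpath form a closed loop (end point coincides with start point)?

no

Start point (G0): (-8.50, 0.00). End point (last G1): the path does not return to the start — open.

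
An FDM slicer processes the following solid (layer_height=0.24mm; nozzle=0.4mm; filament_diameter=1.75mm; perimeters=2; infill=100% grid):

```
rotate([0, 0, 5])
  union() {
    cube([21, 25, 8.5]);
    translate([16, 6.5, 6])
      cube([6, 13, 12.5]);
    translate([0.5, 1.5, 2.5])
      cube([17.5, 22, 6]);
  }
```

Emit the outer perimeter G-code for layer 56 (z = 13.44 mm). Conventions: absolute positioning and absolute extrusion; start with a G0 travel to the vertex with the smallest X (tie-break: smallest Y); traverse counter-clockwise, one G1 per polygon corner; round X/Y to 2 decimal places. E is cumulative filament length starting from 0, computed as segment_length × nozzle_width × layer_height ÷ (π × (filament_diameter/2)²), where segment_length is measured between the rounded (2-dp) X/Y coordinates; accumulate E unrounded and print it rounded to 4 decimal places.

At z = 13.44 mm: the cube is not intersected at this z (z outside [0, 8.5]); the 6×13 cube at (16, 6.5) contributes its full rectangle; the cube at (0.5, 1.5) is not intersected at this z (z outside [2.5, 8.5]); Taking the union: only the 6×13 cube at (16, 6.5) is present, so the union is just that shape — 1 connected region; (rotated 5° about Z; rotation is an isometry so areas/perimeters/island counts are preserved). The outline is a single polygon with 4 vertices. Extrusion per mm of travel: 0.4 × 0.24 / (π × 0.875²) = 0.039912. Accumulating E over each segment gives final E = 1.5168.

G0 X14.24 Y20.82 Z13.44
G1 X15.37 Y7.87 E0.5188
G1 X21.35 Y8.39 E0.7584
G1 X20.22 Y21.34 E1.2772
G1 X14.24 Y20.82 E1.5168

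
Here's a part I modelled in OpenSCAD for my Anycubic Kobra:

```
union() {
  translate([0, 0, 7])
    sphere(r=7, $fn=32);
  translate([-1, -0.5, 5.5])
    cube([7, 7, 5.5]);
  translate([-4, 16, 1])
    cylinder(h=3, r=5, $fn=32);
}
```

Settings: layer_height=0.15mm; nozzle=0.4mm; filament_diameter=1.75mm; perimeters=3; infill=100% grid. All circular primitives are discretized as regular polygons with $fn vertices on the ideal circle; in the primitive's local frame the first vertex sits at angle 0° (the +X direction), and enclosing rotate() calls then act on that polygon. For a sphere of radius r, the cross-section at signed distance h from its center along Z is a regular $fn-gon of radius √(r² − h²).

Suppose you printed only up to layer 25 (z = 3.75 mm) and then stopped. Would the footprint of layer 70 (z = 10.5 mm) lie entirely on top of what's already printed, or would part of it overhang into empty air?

part overhangs

Compare the two slices. At z = 3.75: the r=7 sphere slices to a regular 32-gon of circumradius 6.200 (√(r²−h²) with h=3.25 from center) (area = (32/2)·6.200²·sin(360°/32) = 119.98 mm²); the cube at (-1, -0.5) is absent (z outside [5.5, 11]); the r=5 cylinder at (-4, 16) gives a regular 32-gon of circumradius 5 (constant along its height) (area = (32/2)·5.000²·sin(360°/32) = 78.04 mm²); Merging all regions: the 2 present regions are separate (no shared area or edge), so areas and boundary lengths simply add and each stays a separate island — area = 198.02 mm². At z = 10.5: the r=7 sphere contributes a regular 32-gon of circumradius √(7²−3.5²) = 6.062 (area = (32/2)·6.062²·sin(360°/32) = 114.71 mm²); the 7×7 cube at (-1, -0.5) contributes its full rectangle (area 49.00 mm²); the cylinder at (-4, 16) is not intersected at this z (z outside [1, 4]); Taking the union: the regions partially overlap — summed areas 163.71 mm² minus the doubly-counted overlap 38.17 mm² gives 125.54 mm² — area = 125.54 mm². Checking containment: at z = 10.5 the cross-section extends beyond the z = 3.75 cross-section by about 9.53 mm².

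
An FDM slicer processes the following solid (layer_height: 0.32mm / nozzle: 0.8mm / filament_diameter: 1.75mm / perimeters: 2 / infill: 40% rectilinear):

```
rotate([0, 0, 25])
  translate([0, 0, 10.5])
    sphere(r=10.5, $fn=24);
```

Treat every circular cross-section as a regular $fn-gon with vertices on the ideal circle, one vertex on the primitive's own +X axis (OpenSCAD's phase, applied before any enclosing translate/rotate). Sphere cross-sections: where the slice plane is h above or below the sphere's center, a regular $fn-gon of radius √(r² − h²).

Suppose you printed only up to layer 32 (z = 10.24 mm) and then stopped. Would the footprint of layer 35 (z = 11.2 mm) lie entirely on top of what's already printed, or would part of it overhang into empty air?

Compare the two slices. At z = 10.24: the sphere: section is a regular 24-gon, circumradius = √(r²−h²) = √(10.5²−0.26²) = 10.497 (area = (24/2)·10.497²·sin(360°/24) = 342.21 mm²); (rotated 25° about Z; rotation is an isometry so areas/perimeters/island counts are preserved). At z = 11.2: the r=10.5 sphere contributes a regular 24-gon of circumradius √(10.5²−0.7²) = 10.477 (area = (24/2)·10.477²·sin(360°/24) = 340.90 mm²); (whole slice rotated 25° about Z — lengths, areas and connectivity unchanged). Checking containment: the cross-section at z = 11.2 is a subset of the cross-section at z = 10.24.

entirely on top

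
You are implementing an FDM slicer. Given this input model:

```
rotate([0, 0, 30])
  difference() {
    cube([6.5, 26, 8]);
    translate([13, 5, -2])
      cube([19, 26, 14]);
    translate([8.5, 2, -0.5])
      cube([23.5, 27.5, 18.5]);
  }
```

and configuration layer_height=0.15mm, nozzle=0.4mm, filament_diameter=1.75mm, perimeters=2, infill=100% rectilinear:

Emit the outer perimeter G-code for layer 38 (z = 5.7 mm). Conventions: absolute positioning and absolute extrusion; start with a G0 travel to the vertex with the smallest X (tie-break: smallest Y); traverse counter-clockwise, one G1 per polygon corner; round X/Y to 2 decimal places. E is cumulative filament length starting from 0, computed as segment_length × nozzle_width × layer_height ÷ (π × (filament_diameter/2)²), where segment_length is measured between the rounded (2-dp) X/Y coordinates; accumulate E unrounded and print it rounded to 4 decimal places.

At z = 5.7 mm: the 6.5×26 cube contributes its full rectangle; the cube at (13, 5) (footprint 19×26) is included at this height; the cube at (8.5, 2) (footprint 23.5×27.5) is included at this height; Subtracting the remaining from the first: starting from the 6.5×26 cube, the 19×26 cube at (13, 5) misses the remaining region (no effect); the 23.5×27.5 cube at (8.5, 2) misses the remaining region (no effect) — 1 connected region; (rotated 30° about Z; rotation is an isometry so areas/perimeters/island counts are preserved). The outline is a single polygon with 4 vertices. Extrusion per mm of travel: 0.4 × 0.15 / (π × 0.875²) = 0.024945. Accumulating E over each segment gives final E = 1.6216.

G0 X-13.00 Y22.52 Z5.70
G1 X0.00 Y0.00 E0.6486
G1 X5.63 Y3.25 E0.8108
G1 X-7.37 Y25.77 E1.4595
G1 X-13.00 Y22.52 E1.6216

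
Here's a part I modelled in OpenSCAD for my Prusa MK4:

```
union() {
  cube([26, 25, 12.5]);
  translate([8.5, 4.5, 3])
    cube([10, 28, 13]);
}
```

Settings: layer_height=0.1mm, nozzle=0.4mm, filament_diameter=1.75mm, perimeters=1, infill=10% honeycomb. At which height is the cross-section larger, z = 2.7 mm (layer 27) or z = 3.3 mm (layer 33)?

layer 33 (z = 3.3 mm)

Layer 27 (z = 2.7): the 26×25 cube contributes its full rectangle (area 650.00 mm²); the cube at (8.5, 4.5) does not reach this height (z outside [3, 16]); Combining (union): only the 26×25 cube is present, so the union is just that shape — area = 650.00 mm². So its area = 650.00 mm². Layer 33 (z = 3.3): the cube is present — its section is the full 26×25 rectangle (area 650.00 mm²); the cube at (8.5, 4.5) is present — its section is the full 10×28 rectangle (area 280.00 mm²); Taking the union: the regions partially overlap — summed areas 930.00 mm² minus the doubly-counted overlap 205.00 mm² gives 725.00 mm² — area = 725.00 mm². So its area = 725.00 mm². Layer 33 is larger (725.00 vs 650.00 mm²).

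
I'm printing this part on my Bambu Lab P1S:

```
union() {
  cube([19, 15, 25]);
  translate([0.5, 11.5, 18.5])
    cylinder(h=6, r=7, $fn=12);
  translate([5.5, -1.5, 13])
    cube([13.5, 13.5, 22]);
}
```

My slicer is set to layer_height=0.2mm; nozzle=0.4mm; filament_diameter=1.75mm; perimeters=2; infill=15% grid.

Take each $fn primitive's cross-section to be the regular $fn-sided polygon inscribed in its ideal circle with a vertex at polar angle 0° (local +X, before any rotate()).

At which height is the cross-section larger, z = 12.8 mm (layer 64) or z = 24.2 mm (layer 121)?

Layer 64 (z = 12.8): the cube is present — its section is the full 19×15 rectangle (area 285.00 mm²); the cylinder at (0.5, 11.5) is absent (z outside [18.5, 24.5]); the cube at (5.5, -1.5) is not intersected at this z (z outside [13, 35]); Taking the union: only the 19×15 cube is present, so the union is just that shape — area = 285.00 mm². So its area = 285.00 mm². Layer 121 (z = 24.2): the 19×15 cube contributes its full rectangle (area 285.00 mm²); the r=7 cylinder at (0.5, 11.5) gives a regular 12-gon of circumradius 7 (constant along its height) (area = (12/2)·7.000²·sin(360°/12) = 147.00 mm²); the cube at (5.5, -1.5) is present — its section is the full 13.5×13.5 rectangle (area 182.25 mm²); Merging all regions: the regions partially overlap — summed areas 614.25 mm² minus the doubly-counted overlap 226.83 mm² gives 387.42 mm² — area = 387.42 mm². So its area = 387.42 mm². Layer 121 is larger (387.42 vs 285.00 mm²).

layer 121 (z = 24.2 mm)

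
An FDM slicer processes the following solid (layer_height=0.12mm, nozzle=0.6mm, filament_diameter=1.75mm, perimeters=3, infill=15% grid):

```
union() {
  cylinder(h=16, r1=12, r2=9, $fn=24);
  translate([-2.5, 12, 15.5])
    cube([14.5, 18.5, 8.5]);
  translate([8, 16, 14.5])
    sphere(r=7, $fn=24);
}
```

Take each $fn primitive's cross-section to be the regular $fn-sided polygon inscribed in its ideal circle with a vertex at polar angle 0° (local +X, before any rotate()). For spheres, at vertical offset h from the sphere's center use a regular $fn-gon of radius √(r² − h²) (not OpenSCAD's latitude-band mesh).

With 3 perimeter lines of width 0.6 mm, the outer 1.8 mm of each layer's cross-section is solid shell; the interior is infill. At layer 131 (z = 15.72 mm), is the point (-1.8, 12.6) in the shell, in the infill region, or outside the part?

At z = 15.72 mm: the cone (r1=12→r2=9) has section circumradius 9.053 here — a regular 24-gon; the cube at (-2.5, 12) (footprint 14.5×18.5) is included at this height; the r=7 sphere at (8, 16) slices to a regular 24-gon of circumradius 6.893 (√(r²−h²) with h=1.22 from center); Taking the union: the regions partially overlap (shared area 104.43 mm²), so overlapping operands fuse into one piece — 2 connected regions. Overall, the cross-section has 2 separate islands. The nearest boundary edge runs (2.46, 12.00)→(-2.50, 12.00); distance from the point to it = 0.60 mm. (Shell/infill is judged within the island containing the point — the largest one.) The point is inside the cross-section, 0.60 mm from the nearest boundary — within the 1.8 mm shell band (3 × 0.6).

shell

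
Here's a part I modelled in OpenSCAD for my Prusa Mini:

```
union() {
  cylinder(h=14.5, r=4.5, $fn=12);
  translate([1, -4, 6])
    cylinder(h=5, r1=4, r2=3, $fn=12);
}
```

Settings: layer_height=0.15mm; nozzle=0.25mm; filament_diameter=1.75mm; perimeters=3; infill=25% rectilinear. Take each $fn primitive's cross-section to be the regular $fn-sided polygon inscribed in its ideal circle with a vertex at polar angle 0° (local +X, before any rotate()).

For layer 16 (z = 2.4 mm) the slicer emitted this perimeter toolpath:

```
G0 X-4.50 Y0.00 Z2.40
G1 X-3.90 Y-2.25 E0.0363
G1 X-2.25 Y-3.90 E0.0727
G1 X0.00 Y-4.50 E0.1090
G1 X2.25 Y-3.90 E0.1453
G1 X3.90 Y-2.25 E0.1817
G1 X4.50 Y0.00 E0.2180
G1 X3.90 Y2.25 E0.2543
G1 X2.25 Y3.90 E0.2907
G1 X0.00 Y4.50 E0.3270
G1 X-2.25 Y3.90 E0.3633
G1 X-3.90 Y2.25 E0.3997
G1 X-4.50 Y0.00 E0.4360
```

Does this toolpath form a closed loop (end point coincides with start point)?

yes

Start point (G0): (-4.50, 0.00). End point (last G1): the path returns to the start — closed.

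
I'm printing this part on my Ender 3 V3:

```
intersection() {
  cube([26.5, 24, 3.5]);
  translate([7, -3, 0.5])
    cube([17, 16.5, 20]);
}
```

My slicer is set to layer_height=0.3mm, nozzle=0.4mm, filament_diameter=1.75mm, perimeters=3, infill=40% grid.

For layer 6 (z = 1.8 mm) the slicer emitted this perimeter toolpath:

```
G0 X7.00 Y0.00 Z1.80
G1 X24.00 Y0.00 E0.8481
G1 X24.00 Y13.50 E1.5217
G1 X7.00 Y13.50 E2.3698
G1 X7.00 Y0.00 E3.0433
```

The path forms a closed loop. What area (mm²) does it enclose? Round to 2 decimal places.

Apply the shoelace formula to the sequence of (X, Y) vertices; enclosed area = 229.50 mm².

229.50 mm²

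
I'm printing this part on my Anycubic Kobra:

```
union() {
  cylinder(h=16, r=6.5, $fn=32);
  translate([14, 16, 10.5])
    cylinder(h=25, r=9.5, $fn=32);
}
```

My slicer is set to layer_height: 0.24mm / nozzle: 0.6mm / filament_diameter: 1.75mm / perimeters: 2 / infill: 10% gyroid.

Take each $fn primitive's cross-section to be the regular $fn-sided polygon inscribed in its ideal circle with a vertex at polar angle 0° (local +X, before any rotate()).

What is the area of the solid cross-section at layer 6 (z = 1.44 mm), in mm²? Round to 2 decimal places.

131.88 mm²

At z = 1.44 mm: the r=6.5 cylinder gives a regular 32-gon of circumradius 6.5 (constant along its height) (area = (32/2)·6.500²·sin(360°/32) = 131.88 mm²); the cylinder at (14, 16) is absent (z outside [10.5, 35.5]); Taking the union: only the r=6.5 cylinder is present, so the union is just that shape — area = 131.88 mm². Overall, the cross-section is a single solid region. Net area = 131.88 mm².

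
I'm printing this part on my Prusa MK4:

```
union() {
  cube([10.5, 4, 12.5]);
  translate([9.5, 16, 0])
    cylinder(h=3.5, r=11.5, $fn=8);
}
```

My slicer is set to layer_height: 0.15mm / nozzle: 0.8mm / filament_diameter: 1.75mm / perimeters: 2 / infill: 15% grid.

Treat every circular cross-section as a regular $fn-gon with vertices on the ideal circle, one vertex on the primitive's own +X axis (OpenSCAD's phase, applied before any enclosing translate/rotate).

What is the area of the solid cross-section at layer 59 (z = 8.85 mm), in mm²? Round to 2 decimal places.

At z = 8.85 mm: the 10.5×4 cube contributes its full rectangle (area 42.00 mm²); the cylinder at (9.5, 16) is absent (z outside [0, 3.5]); Taking the union: only the 10.5×4 cube is present, so the union is just that shape — area = 42.00 mm². Overall, the cross-section is a single solid region. Net area = 42.00 mm².

42.00 mm²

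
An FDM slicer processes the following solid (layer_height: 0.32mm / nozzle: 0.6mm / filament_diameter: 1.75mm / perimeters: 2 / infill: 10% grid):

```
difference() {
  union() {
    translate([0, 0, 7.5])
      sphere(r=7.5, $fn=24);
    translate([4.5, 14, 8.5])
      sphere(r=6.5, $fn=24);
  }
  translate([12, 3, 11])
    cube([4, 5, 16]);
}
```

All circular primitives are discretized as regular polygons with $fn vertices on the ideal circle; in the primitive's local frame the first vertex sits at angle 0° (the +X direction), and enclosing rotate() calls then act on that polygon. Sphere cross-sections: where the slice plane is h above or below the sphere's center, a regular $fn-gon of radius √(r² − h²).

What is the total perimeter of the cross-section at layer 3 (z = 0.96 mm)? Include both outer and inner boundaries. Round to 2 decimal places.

At z = 0.96 mm: the r=7.5 sphere slices to a regular 24-gon of circumradius 3.671 (√(r²−h²) with h=6.54 from center) (perimeter = 2·24·3.671·sin(180°/24) = 23.00 mm); the sphere at (4.5, 14) is absent (|z−center|=7.540 > r=6.5); Taking the union: only the r=7.5 sphere is present, so the union is just that shape — boundary = 23.00 mm; the cube at (12, 3) is not intersected at this z (z outside [11, 27]); After the difference (first − rest): none of the subtracted shapes is present at this height, so the result so far is unchanged — boundary = 23.00 mm. Overall, the cross-section is a single solid region. Total boundary length (outer) = 23.00 mm.

23.00 mm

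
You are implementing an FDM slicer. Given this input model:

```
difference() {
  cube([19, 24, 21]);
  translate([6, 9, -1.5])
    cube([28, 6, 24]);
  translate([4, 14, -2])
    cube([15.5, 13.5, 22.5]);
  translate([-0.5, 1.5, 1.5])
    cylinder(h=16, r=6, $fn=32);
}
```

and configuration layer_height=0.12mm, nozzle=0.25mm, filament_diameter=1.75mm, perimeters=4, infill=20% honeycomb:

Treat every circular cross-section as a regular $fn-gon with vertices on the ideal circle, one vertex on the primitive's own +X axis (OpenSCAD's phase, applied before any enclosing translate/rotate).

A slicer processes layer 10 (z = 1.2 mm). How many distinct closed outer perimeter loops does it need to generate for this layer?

At z = 1.2 mm: the cube is present — its section is the full 19×24 rectangle; the cube at (6, 9) (footprint 28×6) is included at this height; the cube at (4, 14) (footprint 15.5×13.5) is included at this height; the cylinder at (-0.5, 1.5) is absent (z outside [1.5, 17.5]); Taking the first minus the rest: starting from the 19×24 cube, the 28×6 cube at (6, 9) partially overlaps it — only the 78.00 mm² overlap (of its 168.00 mm²) is removed, clipping the outline; the 15.5×13.5 cube at (4, 14) partially overlaps it — only the 137.00 mm² overlap (of its 209.25 mm²) is removed, clipping the outline — 1 connected region. The result has 1 disconnected region.

1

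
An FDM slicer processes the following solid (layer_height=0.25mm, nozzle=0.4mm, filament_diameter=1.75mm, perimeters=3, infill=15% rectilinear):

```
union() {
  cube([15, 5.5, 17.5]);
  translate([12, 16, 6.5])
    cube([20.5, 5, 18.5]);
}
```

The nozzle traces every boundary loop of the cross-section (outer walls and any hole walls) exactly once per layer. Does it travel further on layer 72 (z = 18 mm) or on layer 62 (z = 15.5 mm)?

layer 62 (z = 15.5 mm)

Layer 72 (z = 18): the cube does not reach this height (z outside [0, 17.5]); the cube at (12, 16) is present — its section is the full 20.5×5 rectangle (perimeter 51.00 mm); Taking the union: only the 20.5×5 cube at (12, 16) is present, so the union is just that shape — boundary = 51.00 mm. So its perimeter = 51.00 mm. Layer 62 (z = 15.5): the cube (footprint 15×5.5) is included at this height (perimeter 41.00 mm); the cube at (12, 16) (footprint 20.5×5) is included at this height (perimeter 51.00 mm); Merging all regions: the 2 present regions are separate (no shared area or edge), so areas and boundary lengths simply add and each stays a separate island — boundary = 92.00 mm. So its perimeter = 92.00 mm. Layer 62 is larger (92.00 vs 51.00 mm).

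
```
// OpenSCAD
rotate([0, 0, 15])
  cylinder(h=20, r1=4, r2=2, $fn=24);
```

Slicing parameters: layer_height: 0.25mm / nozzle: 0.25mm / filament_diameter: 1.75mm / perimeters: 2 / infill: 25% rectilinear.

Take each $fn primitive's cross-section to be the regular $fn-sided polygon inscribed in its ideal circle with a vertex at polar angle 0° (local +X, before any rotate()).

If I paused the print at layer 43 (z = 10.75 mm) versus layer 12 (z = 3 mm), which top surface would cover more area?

Layer 43 (z = 10.75): the cone contributes a regular 24-gon of circumradius 2.925 (interpolated between r1=4 and r2=2 at t=0.537) (area = (24/2)·2.925²·sin(360°/24) = 26.57 mm²); (rotated 15° about Z; rotation is an isometry so areas/perimeters/island counts are preserved). So its area = 26.57 mm². Layer 12 (z = 3): the cone: at t=0.150 of its height the radius interpolates to r₁+(r₂−r₁)t = 3.700, giving a regular 24-gon of that circumradius (area = (24/2)·3.700²·sin(360°/24) = 42.52 mm²); (whole slice rotated 15° about Z — lengths, areas and connectivity unchanged). So its area = 42.52 mm². Layer 12 is larger (42.52 vs 26.57 mm²).

layer 12 (z = 3 mm)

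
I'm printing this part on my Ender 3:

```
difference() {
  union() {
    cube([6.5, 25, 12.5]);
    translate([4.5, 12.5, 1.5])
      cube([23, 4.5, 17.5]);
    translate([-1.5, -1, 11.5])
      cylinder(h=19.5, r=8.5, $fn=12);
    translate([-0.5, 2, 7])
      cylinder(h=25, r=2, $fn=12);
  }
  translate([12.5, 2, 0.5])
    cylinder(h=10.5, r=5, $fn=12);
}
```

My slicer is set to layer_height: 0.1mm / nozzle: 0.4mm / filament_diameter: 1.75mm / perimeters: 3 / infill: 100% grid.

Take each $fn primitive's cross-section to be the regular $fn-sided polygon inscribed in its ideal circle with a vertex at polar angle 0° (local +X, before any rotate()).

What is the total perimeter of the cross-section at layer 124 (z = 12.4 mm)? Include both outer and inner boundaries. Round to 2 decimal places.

133.62 mm

At z = 12.4 mm: the cube (footprint 6.5×25) is included at this height (perimeter 63.00 mm); the 23×4.5 cube at (4.5, 12.5) contributes its full rectangle (perimeter 55.00 mm); the r=8.5 cylinder at (-1.5, -1) gives a regular 12-gon of circumradius 8.5 (constant along its height) (perimeter = 2·12·8.500·sin(180°/12) = 52.80 mm); the r=2 cylinder at (-0.5, 2) contributes a regular 12-gon of circumradius 2 (perimeter = 2·12·2.000·sin(180°/12) = 12.42 mm); Taking the union: the regions partially overlap (shared area 55.77 mm²), so the edge portions inside another operand are dropped and the merged outline is re-measured after clipping — boundary = 133.62 mm; the cylinder at (12.5, 2) is absent (z outside [0.5, 11]); Taking the first minus the rest: none of the subtracted shapes is present at this height, so the result so far is unchanged — boundary = 133.62 mm. Overall, the cross-section is a single solid region. Total boundary length (outer) = 133.62 mm.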